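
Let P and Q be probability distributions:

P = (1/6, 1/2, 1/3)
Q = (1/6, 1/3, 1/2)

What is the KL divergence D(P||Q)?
D(P||Q) = Σ P(i) log₂(P(i)/Q(i))
  i=0: (1/6) × log₂((1/6)/(1/6)) = (1/6) × log₂(1) = 0.0000
  i=1: (1/2) × log₂((1/2)/(1/3)) = (1/2) × log₂(3/2) = 0.2925
  i=2: (1/3) × log₂((1/3)/(1/2)) = (1/3) × log₂(2/3) = -0.1950
D(P||Q) = 0.0000 + 0.2925 - 0.1950
  = 0.0975 bits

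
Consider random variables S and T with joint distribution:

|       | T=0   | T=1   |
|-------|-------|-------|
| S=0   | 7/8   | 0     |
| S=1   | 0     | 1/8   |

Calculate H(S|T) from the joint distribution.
Marginal P(T) (column sums):
  P(T=0) = 7/8 + 0 = 7/8
  P(T=1) = 0 + 1/8 = 1/8

H(S|T) = -Σ P(S,T)·log₂ P(S|T), where P(S|T) = P(S,T) / P(T)
  (cells with P(S,T) = 0 contribute 0)
  (S=0,T=0): P(S|T) = (7/8)/(7/8) = 1;  -(7/8)·log₂(1) = 0.0000
  (S=1,T=1): P(S|T) = (1/8)/(1/8) = 1;  -(1/8)·log₂(1) = 0.0000
H(S|T) = 0.0000 + 0.0000
  = 0.0000 bits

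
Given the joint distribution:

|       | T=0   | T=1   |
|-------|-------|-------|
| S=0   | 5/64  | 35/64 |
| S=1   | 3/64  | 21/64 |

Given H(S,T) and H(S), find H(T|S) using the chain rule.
From the chain rule: H(S,T) = H(S) + H(T|S)
Therefore: H(T|S) = H(S,T) - H(S)

H(S,T) = -[(5/64)·log₂(5/64) + (35/64)·log₂(35/64) + (3/64)·log₂(3/64) + (21/64)·log₂(21/64)]
  = 0.2873 + 0.4762 + 0.2070 + 0.5275
  = 1.4980 bits
Marginal P(S) (row sums):
  P(S=0) = 5/64 + 35/64 = 5/8
  P(S=1) = 3/64 + 21/64 = 3/8
H(S) = -[(5/8)·log₂(5/8) + (3/8)·log₂(3/8)]
  = 0.4238 + 0.5306
  = 0.9544 bits

H(T|S) = 1.4980 - 0.9544 = 0.5436 bits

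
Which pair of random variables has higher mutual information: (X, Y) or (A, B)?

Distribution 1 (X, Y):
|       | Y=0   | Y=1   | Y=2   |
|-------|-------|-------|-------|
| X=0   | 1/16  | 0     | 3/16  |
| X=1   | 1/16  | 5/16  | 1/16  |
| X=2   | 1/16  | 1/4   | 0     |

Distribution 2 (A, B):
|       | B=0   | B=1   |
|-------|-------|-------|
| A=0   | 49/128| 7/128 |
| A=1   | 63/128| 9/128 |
Distribution 1 (X, Y):
Marginal P(X) (row sums):
  P(X=0) = 1/16 + 0 + 3/16 = 1/4
  P(X=1) = 1/16 + 5/16 + 1/16 = 7/16
  P(X=2) = 1/16 + 1/4 + 0 = 5/16
Marginal P(Y) (column sums):
  P(Y=0) = 1/16 + 1/16 + 1/16 = 3/16
  P(Y=1) = 0 + 5/16 + 1/4 = 9/16
  P(Y=2) = 3/16 + 1/16 + 0 = 1/4

H(X) = -[(1/4)·log₂(1/4) + (7/16)·log₂(7/16) + (5/16)·log₂(5/16)]
  = 0.5000 + 0.5218 + 0.5244
  = 1.5462 bits
H(Y) = -[(3/16)·log₂(3/16) + (9/16)·log₂(9/16) + (1/4)·log₂(1/4)]
  = 0.4528 + 0.4669 + 0.5000
  = 1.4197 bits
H(X,Y) = -[(1/16)·log₂(1/16) + (3/16)·log₂(3/16) + (1/16)·log₂(1/16) + (5/16)·log₂(5/16) + (1/16)·log₂(1/16) + (1/16)·log₂(1/16) + (1/4)·log₂(1/4)]
  = 0.2500 + 0.4528 + 0.2500 + 0.5244 + 0.2500 + 0.2500 + 0.5000
  = 2.4772 bits

I(X;Y) = H(X) + H(Y) - H(X,Y)
  = 1.5462 + 1.4197 - 2.4772
  = 0.4887 bits

Distribution 2 (A, B):
Marginal P(A) (row sums):
  P(A=0) = 49/128 + 7/128 = 7/16
  P(A=1) = 63/128 + 9/128 = 9/16
Marginal P(B) (column sums):
  P(B=0) = 49/128 + 63/128 = 7/8
  P(B=1) = 7/128 + 9/128 = 1/8

H(A) = -[(7/16)·log₂(7/16) + (9/16)·log₂(9/16)]
  = 0.5218 + 0.4669
  = 0.9887 bits
H(B) = -[(7/8)·log₂(7/8) + (1/8)·log₂(1/8)]
  = 0.1686 + 0.3750
  = 0.5436 bits
H(A,B) = -[(49/128)·log₂(49/128) + (7/128)·log₂(7/128) + (63/128)·log₂(63/128) + (9/128)·log₂(9/128)]
  = 0.5303 + 0.2293 + 0.5034 + 0.2693
  = 1.5323 bits

I(A;B) = H(A) + H(B) - H(A,B)
  = 0.9887 + 0.5436 - 1.5323
  = 0.0000 bits

I(X;Y) = 0.4887 bits > I(A;B) = 0.0000 bits, so (X, Y) has the higher mutual information (stronger dependence).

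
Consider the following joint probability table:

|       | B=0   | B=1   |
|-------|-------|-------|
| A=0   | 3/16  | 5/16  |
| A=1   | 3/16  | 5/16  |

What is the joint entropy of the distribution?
H(A,B) = -Σ P(A,B) log₂ P(A,B), summed over the non-zero cells:
H(A,B) = -[(3/16)·log₂(3/16) + (5/16)·log₂(5/16) + (3/16)·log₂(3/16) + (5/16)·log₂(5/16)]
  = 0.4528 + 0.5244 + 0.4528 + 0.5244
  = 1.9544 bits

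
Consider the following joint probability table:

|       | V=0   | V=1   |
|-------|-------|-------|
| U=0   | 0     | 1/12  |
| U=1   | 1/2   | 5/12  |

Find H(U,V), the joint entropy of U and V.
H(U,V) = -Σ P(U,V) log₂ P(U,V), summed over the non-zero cells:
H(U,V) = -[(1/12)·log₂(1/12) + (1/2)·log₂(1/2) + (5/12)·log₂(5/12)]
  = 0.2987 + 0.5000 + 0.5263
  = 1.3250 bits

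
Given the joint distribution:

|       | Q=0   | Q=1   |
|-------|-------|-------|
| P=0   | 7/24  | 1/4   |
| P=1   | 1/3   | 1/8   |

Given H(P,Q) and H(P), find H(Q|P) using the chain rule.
From the chain rule: H(P,Q) = H(P) + H(Q|P)
Therefore: H(Q|P) = H(P,Q) - H(P)

H(P,Q) = -[(7/24)·log₂(7/24) + (1/4)·log₂(1/4) + (1/3)·log₂(1/3) + (1/8)·log₂(1/8)]
  = 0.5185 + 0.5000 + 0.5283 + 0.3750
  = 1.9218 bits
Marginal P(P) (row sums):
  P(P=0) = 7/24 + 1/4 = 13/24
  P(P=1) = 1/3 + 1/8 = 11/24
H(P) = -[(13/24)·log₂(13/24) + (11/24)·log₂(11/24)]
  = 0.4791 + 0.5159
  = 0.9950 bits

H(Q|P) = 1.9218 - 0.9950 = 0.9268 bits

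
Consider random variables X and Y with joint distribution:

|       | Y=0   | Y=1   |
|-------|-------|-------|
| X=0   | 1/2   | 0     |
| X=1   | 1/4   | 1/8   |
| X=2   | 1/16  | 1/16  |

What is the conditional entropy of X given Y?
Marginal P(Y) (column sums):
  P(Y=0) = 1/2 + 1/4 + 1/16 = 13/16
  P(Y=1) = 0 + 1/8 + 1/16 = 3/16

H(X|Y) = -Σ P(X,Y)·log₂ P(X|Y), where P(X|Y) = P(X,Y) / P(Y)
  (cells with P(X,Y) = 0 contribute 0)
  (X=0,Y=0): P(X|Y) = (1/2)/(13/16) = 8/13;  -(1/2)·log₂(8/13) = 0.3502
  (X=1,Y=0): P(X|Y) = (1/4)/(13/16) = 4/13;  -(1/4)·log₂(4/13) = 0.4251
  (X=1,Y=1): P(X|Y) = (1/8)/(3/16) = 2/3;  -(1/8)·log₂(2/3) = 0.0731
  (X=2,Y=0): P(X|Y) = (1/16)/(13/16) = 1/13;  -(1/16)·log₂(1/13) = 0.2313
  (X=2,Y=1): P(X|Y) = (1/16)/(3/16) = 1/3;  -(1/16)·log₂(1/3) = 0.0991
H(X|Y) = 0.3502 + 0.4251 + 0.0731 + 0.2313 + 0.0991
  = 1.1788 bits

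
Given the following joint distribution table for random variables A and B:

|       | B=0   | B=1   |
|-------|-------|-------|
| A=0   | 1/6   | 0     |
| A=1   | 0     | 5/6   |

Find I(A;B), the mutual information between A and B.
Marginal P(A) (row sums):
  P(A=0) = 1/6 + 0 = 1/6
  P(A=1) = 0 + 5/6 = 5/6
Marginal P(B) (column sums):
  P(B=0) = 1/6 + 0 = 1/6
  P(B=1) = 0 + 5/6 = 5/6

H(A) = -[(1/6)·log₂(1/6) + (5/6)·log₂(5/6)]
  = 0.4308 + 0.2192
  = 0.6500 bits
H(B) = -[(1/6)·log₂(1/6) + (5/6)·log₂(5/6)]
  = 0.4308 + 0.2192
  = 0.6500 bits
H(A,B) = -[(1/6)·log₂(1/6) + (5/6)·log₂(5/6)]
  = 0.4308 + 0.2192
  = 0.6500 bits

I(A;B) = H(A) + H(B) - H(A,B)
  = 0.6500 + 0.6500 - 0.6500
  = 0.6500 bits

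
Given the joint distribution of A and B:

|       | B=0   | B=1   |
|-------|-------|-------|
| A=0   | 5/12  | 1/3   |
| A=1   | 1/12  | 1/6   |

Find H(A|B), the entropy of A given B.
Marginal P(B) (column sums):
  P(B=0) = 5/12 + 1/12 = 1/2
  P(B=1) = 1/3 + 1/6 = 1/2

H(A|B) = -Σ P(A,B)·log₂ P(A|B), where P(A|B) = P(A,B) / P(B)
  (A=0,B=0): P(A|B) = (5/12)/(1/2) = 5/6;  -(5/12)·log₂(5/6) = 0.1096
  (A=0,B=1): P(A|B) = (1/3)/(1/2) = 2/3;  -(1/3)·log₂(2/3) = 0.1950
  (A=1,B=0): P(A|B) = (1/12)/(1/2) = 1/6;  -(1/12)·log₂(1/6) = 0.2154
  (A=1,B=1): P(A|B) = (1/6)/(1/2) = 1/3;  -(1/6)·log₂(1/3) = 0.2642
H(A|B) = 0.1096 + 0.1950 + 0.2154 + 0.2642
  = 0.7842 bits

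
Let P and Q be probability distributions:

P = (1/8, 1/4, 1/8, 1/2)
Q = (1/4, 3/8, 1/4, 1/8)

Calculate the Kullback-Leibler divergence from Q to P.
D(P||Q) = Σ P(i) log₂(P(i)/Q(i))
  i=0: (1/8) × log₂((1/8)/(1/4)) = (1/8) × log₂(1/2) = -0.1250
  i=1: (1/4) × log₂((1/4)/(3/8)) = (1/4) × log₂(2/3) = -0.1462
  i=2: (1/8) × log₂((1/8)/(1/4)) = (1/8) × log₂(1/2) = -0.1250
  i=3: (1/2) × log₂((1/2)/(1/8)) = (1/2) × log₂(4) = 1.0000
D(P||Q) = -0.1250 - 0.1462 - 0.1250 + 1.0000
  = 0.6038 bits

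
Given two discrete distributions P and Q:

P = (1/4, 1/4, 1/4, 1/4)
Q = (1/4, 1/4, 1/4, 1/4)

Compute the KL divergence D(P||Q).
D(P||Q) = Σ P(i) log₂(P(i)/Q(i))
  i=0: (1/4) × log₂((1/4)/(1/4)) = (1/4) × log₂(1) = 0.0000
  i=1: (1/4) × log₂((1/4)/(1/4)) = (1/4) × log₂(1) = 0.0000
  i=2: (1/4) × log₂((1/4)/(1/4)) = (1/4) × log₂(1) = 0.0000
  i=3: (1/4) × log₂((1/4)/(1/4)) = (1/4) × log₂(1) = 0.0000
D(P||Q) = 0.0000 + 0.0000 + 0.0000 + 0.0000
  = 0.0000 bits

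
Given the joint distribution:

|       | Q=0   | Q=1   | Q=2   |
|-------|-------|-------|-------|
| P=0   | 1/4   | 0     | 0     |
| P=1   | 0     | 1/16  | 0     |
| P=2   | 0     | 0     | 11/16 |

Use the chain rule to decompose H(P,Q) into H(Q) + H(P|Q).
By the chain rule: H(P,Q) = H(Q) + H(P|Q)

Marginal P(Q) (column sums):
  P(Q=0) = 1/4 + 0 + 0 = 1/4
  P(Q=1) = 0 + 1/16 + 0 = 1/16
  P(Q=2) = 0 + 0 + 11/16 = 11/16
H(Q) = -[(1/4)·log₂(1/4) + (1/16)·log₂(1/16) + (11/16)·log₂(11/16)]
  = 0.5000 + 0.2500 + 0.3716
  = 1.1216 bits
H(P|Q) = -Σ P(P,Q)·log₂ P(P|Q), where P(P|Q) = P(P,Q) / P(Q)
  (cells with P(P,Q) = 0 contribute 0)
  (P=0,Q=0): P(P|Q) = (1/4)/(1/4) = 1;  -(1/4)·log₂(1) = 0.0000
  (P=1,Q=1): P(P|Q) = (1/16)/(1/16) = 1;  -(1/16)·log₂(1) = 0.0000
  (P=2,Q=2): P(P|Q) = (11/16)/(11/16) = 1;  -(11/16)·log₂(1) = 0.0000
H(P|Q) = 0.0000 + 0.0000 + 0.0000
  = 0.0000 bits

H(P,Q) = H(Q) + H(P|Q) = 1.1216 + 0.0000 = 1.1216 bits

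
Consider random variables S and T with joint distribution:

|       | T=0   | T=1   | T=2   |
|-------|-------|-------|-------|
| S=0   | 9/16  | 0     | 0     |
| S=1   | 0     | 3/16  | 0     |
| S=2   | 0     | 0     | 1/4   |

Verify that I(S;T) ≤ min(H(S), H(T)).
Marginal P(S) (row sums):
  P(S=0) = 9/16 + 0 + 0 = 9/16
  P(S=1) = 0 + 3/16 + 0 = 3/16
  P(S=2) = 0 + 0 + 1/4 = 1/4
Marginal P(T) (column sums):
  P(T=0) = 9/16 + 0 + 0 = 9/16
  P(T=1) = 0 + 3/16 + 0 = 3/16
  P(T=2) = 0 + 0 + 1/4 = 1/4

H(S) = -[(9/16)·log₂(9/16) + (3/16)·log₂(3/16) + (1/4)·log₂(1/4)]
  = 0.4669 + 0.4528 + 0.5000
  = 1.4197 bits
H(T) = -[(9/16)·log₂(9/16) + (3/16)·log₂(3/16) + (1/4)·log₂(1/4)]
  = 0.4669 + 0.4528 + 0.5000
  = 1.4197 bits
H(S,T) = -[(9/16)·log₂(9/16) + (3/16)·log₂(3/16) + (1/4)·log₂(1/4)]
  = 0.4669 + 0.4528 + 0.5000
  = 1.4197 bits

I(S;T) = H(S) + H(T) - H(S,T)
  = 1.4197 + 1.4197 - 1.4197
  = 1.4197 bits

min(H(S), H(T)) = min(1.4197, 1.4197) = 1.4197 bits
Since 1.4197 ≤ 1.4197, the bound is satisfied ✓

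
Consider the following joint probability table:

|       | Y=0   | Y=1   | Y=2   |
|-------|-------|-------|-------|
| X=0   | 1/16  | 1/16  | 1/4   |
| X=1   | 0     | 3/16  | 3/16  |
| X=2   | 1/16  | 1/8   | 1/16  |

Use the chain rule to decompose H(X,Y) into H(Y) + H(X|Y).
By the chain rule: H(X,Y) = H(Y) + H(X|Y)

Marginal P(Y) (column sums):
  P(Y=0) = 1/16 + 0 + 1/16 = 1/8
  P(Y=1) = 1/16 + 3/16 + 1/8 = 3/8
  P(Y=2) = 1/4 + 3/16 + 1/16 = 1/2
H(Y) = -[(1/8)·log₂(1/8) + (3/8)·log₂(3/8) + (1/2)·log₂(1/2)]
  = 0.3750 + 0.5306 + 0.5000
  = 1.4056 bits
H(X|Y) = -Σ P(X,Y)·log₂ P(X|Y), where P(X|Y) = P(X,Y) / P(Y)
  (cells with P(X,Y) = 0 contribute 0)
  (X=0,Y=0): P(X|Y) = (1/16)/(1/8) = 1/2;  -(1/16)·log₂(1/2) = 0.0625
  (X=0,Y=1): P(X|Y) = (1/16)/(3/8) = 1/6;  -(1/16)·log₂(1/6) = 0.1616
  (X=0,Y=2): P(X|Y) = (1/4)/(1/2) = 1/2;  -(1/4)·log₂(1/2) = 0.2500
  (X=1,Y=1): P(X|Y) = (3/16)/(3/8) = 1/2;  -(3/16)·log₂(1/2) = 0.1875
  (X=1,Y=2): P(X|Y) = (3/16)/(1/2) = 3/8;  -(3/16)·log₂(3/8) = 0.2653
  (X=2,Y=0): P(X|Y) = (1/16)/(1/8) = 1/2;  -(1/16)·log₂(1/2) = 0.0625
  (X=2,Y=1): P(X|Y) = (1/8)/(3/8) = 1/3;  -(1/8)·log₂(1/3) = 0.1981
  (X=2,Y=2): P(X|Y) = (1/16)/(1/2) = 1/8;  -(1/16)·log₂(1/8) = 0.1875
H(X|Y) = 0.0625 + 0.1616 + 0.2500 + 0.1875 + 0.2653 + 0.0625 + 0.1981 + 0.1875
  = 1.3750 bits

H(X,Y) = H(Y) + H(X|Y) = 1.4056 + 1.3750 = 2.7806 bits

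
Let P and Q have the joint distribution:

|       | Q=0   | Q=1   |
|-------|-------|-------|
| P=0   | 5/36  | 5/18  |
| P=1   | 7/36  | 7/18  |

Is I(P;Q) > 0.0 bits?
Marginal P(P) (row sums):
  P(P=0) = 5/36 + 5/18 = 5/12
  P(P=1) = 7/36 + 7/18 = 7/12
Marginal P(Q) (column sums):
  P(Q=0) = 5/36 + 7/36 = 1/3
  P(Q=1) = 5/18 + 7/18 = 2/3

H(P) = -[(5/12)·log₂(5/12) + (7/12)·log₂(7/12)]
  = 0.5263 + 0.4536
  = 0.9799 bits
H(Q) = -[(1/3)·log₂(1/3) + (2/3)·log₂(2/3)]
  = 0.5283 + 0.3900
  = 0.9183 bits
H(P,Q) = -[(5/36)·log₂(5/36) + (5/18)·log₂(5/18) + (7/36)·log₂(7/36) + (7/18)·log₂(7/18)]
  = 0.3956 + 0.5133 + 0.4594 + 0.5299
  = 1.8982 bits

I(P;Q) = H(P) + H(Q) - H(P,Q)
  = 0.9799 + 0.9183 - 1.8982
  = 0.0000 bits

No. I(P;Q) = 0.0000 bits, which is ≤ 0.0 bits.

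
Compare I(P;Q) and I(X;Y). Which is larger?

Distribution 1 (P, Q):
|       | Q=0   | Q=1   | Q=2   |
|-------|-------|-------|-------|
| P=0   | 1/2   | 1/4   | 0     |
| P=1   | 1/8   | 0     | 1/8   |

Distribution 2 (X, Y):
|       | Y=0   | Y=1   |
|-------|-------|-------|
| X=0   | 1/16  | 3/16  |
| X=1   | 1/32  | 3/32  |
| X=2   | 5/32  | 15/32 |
Distribution 1 (P, Q):
Marginal P(P) (row sums):
  P(P=0) = 1/2 + 1/4 + 0 = 3/4
  P(P=1) = 1/8 + 0 + 1/8 = 1/4
Marginal P(Q) (column sums):
  P(Q=0) = 1/2 + 1/8 = 5/8
  P(Q=1) = 1/4 + 0 = 1/4
  P(Q=2) = 0 + 1/8 = 1/8

H(P) = -[(3/4)·log₂(3/4) + (1/4)·log₂(1/4)]
  = 0.3113 + 0.5000
  = 0.8113 bits
H(Q) = -[(5/8)·log₂(5/8) + (1/4)·log₂(1/4) + (1/8)·log₂(1/8)]
  = 0.4238 + 0.5000 + 0.3750
  = 1.2988 bits
H(P,Q) = -[(1/2)·log₂(1/2) + (1/4)·log₂(1/4) + (1/8)·log₂(1/8) + (1/8)·log₂(1/8)]
  = 0.5000 + 0.5000 + 0.3750 + 0.3750
  = 1.7500 bits

I(P;Q) = H(P) + H(Q) - H(P,Q)
  = 0.8113 + 1.2988 - 1.7500
  = 0.3601 bits

Distribution 2 (X, Y):
Marginal P(X) (row sums):
  P(X=0) = 1/16 + 3/16 = 1/4
  P(X=1) = 1/32 + 3/32 = 1/8
  P(X=2) = 5/32 + 15/32 = 5/8
Marginal P(Y) (column sums):
  P(Y=0) = 1/16 + 1/32 + 5/32 = 1/4
  P(Y=1) = 3/16 + 3/32 + 15/32 = 3/4

H(X) = -[(1/4)·log₂(1/4) + (1/8)·log₂(1/8) + (5/8)·log₂(5/8)]
  = 0.5000 + 0.3750 + 0.4238
  = 1.2988 bits
H(Y) = -[(1/4)·log₂(1/4) + (3/4)·log₂(3/4)]
  = 0.5000 + 0.3113
  = 0.8113 bits
H(X,Y) = -[(1/16)·log₂(1/16) + (3/16)·log₂(3/16) + (1/32)·log₂(1/32) + (3/32)·log₂(3/32) + (5/32)·log₂(5/32) + (15/32)·log₂(15/32)]
  = 0.2500 + 0.4528 + 0.1563 + 0.3202 + 0.4184 + 0.5124
  = 2.1101 bits

I(X;Y) = H(X) + H(Y) - H(X,Y)
  = 1.2988 + 0.8113 - 2.1101
  = 0.0000 bits

I(P;Q) = 0.3601 bits > I(X;Y) = 0.0000 bits, so (P, Q) has the higher mutual information (stronger dependence).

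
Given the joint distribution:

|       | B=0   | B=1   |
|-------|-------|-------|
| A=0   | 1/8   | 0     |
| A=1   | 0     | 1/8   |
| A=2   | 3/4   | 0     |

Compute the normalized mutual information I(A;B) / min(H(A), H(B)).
Marginal P(A) (row sums):
  P(A=0) = 1/8 + 0 = 1/8
  P(A=1) = 0 + 1/8 = 1/8
  P(A=2) = 3/4 + 0 = 3/4
Marginal P(B) (column sums):
  P(B=0) = 1/8 + 0 + 3/4 = 7/8
  P(B=1) = 0 + 1/8 + 0 = 1/8

H(A) = -[(1/8)·log₂(1/8) + (1/8)·log₂(1/8) + (3/4)·log₂(3/4)]
  = 0.3750 + 0.3750 + 0.3113
  = 1.0613 bits
H(B) = -[(7/8)·log₂(7/8) + (1/8)·log₂(1/8)]
  = 0.1686 + 0.3750
  = 0.5436 bits
H(A,B) = -[(1/8)·log₂(1/8) + (1/8)·log₂(1/8) + (3/4)·log₂(3/4)]
  = 0.3750 + 0.3750 + 0.3113
  = 1.0613 bits

I(A;B) = H(A) + H(B) - H(A,B)
  = 1.0613 + 0.5436 - 1.0613
  = 0.5436 bits

min(H(A), H(B)) = min(1.0613, 0.5436) = 0.5436 bits
Normalized MI = 0.5436 / 0.5436 = 1.0000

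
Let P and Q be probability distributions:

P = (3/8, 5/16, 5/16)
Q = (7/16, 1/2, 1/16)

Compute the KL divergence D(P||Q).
D(P||Q) = Σ P(i) log₂(P(i)/Q(i))
  i=0: (3/8) × log₂((3/8)/(7/16)) = (3/8) × log₂(6/7) = -0.0834
  i=1: (5/16) × log₂((5/16)/(1/2)) = (5/16) × log₂(5/8) = -0.2119
  i=2: (5/16) × log₂((5/16)/(1/16)) = (5/16) × log₂(5) = 0.7256
D(P||Q) = -0.0834 - 0.2119 + 0.7256
  = 0.4303 bits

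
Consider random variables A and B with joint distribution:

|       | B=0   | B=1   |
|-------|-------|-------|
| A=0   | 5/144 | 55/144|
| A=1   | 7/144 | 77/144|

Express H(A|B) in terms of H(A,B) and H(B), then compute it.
H(A|B) = H(A,B) - H(B)

Marginal P(B) (column sums):
  P(B=0) = 5/144 + 7/144 = 1/12
  P(B=1) = 55/144 + 77/144 = 11/12

H(A,B) = -[(5/144)·log₂(5/144) + (55/144)·log₂(55/144) + (7/144)·log₂(7/144) + (77/144)·log₂(77/144)]
  = 0.1683 + 0.5304 + 0.2121 + 0.4829
  = 1.3937 bits
H(B) = -[(1/12)·log₂(1/12) + (11/12)·log₂(11/12)]
  = 0.2987 + 0.1151
  = 0.4138 bits

H(A|B) = 1.3937 - 0.4138 = 0.9799 bits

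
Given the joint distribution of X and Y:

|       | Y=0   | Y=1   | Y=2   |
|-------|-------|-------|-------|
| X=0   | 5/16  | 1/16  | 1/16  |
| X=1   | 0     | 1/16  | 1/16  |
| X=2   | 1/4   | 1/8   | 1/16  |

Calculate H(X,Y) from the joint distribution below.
H(X,Y) = -Σ P(X,Y) log₂ P(X,Y), summed over the non-zero cells:
H(X,Y) = -[(5/16)·log₂(5/16) + (1/16)·log₂(1/16) + (1/16)·log₂(1/16) + (1/16)·log₂(1/16) + (1/16)·log₂(1/16) + (1/4)·log₂(1/4) + (1/8)·log₂(1/8) + (1/16)·log₂(1/16)]
  = 0.5244 + 0.2500 + 0.2500 + 0.2500 + 0.2500 + 0.5000 + 0.3750 + 0.2500
  = 2.6494 bits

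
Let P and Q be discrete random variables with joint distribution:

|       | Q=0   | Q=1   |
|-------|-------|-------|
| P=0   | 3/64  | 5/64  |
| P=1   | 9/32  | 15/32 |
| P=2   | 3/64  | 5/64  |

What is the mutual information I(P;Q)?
Marginal P(P) (row sums):
  P(P=0) = 3/64 + 5/64 = 1/8
  P(P=1) = 9/32 + 15/32 = 3/4
  P(P=2) = 3/64 + 5/64 = 1/8
Marginal P(Q) (column sums):
  P(Q=0) = 3/64 + 9/32 + 3/64 = 3/8
  P(Q=1) = 5/64 + 15/32 + 5/64 = 5/8

H(P) = -[(1/8)·log₂(1/8) + (3/4)·log₂(3/4) + (1/8)·log₂(1/8)]
  = 0.3750 + 0.3113 + 0.3750
  = 1.0613 bits
H(Q) = -[(3/8)·log₂(3/8) + (5/8)·log₂(5/8)]
  = 0.5306 + 0.4238
  = 0.9544 bits
H(P,Q) = -[(3/64)·log₂(3/64) + (5/64)·log₂(5/64) + (9/32)·log₂(9/32) + (15/32)·log₂(15/32) + (3/64)·log₂(3/64) + (5/64)·log₂(5/64)]
  = 0.2070 + 0.2873 + 0.5147 + 0.5124 + 0.2070 + 0.2873
  = 2.0157 bits

I(P;Q) = H(P) + H(Q) - H(P,Q)
  = 1.0613 + 0.9544 - 2.0157
  = 0.0000 bits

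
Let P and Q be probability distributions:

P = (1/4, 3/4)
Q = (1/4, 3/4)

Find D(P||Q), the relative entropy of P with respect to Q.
D(P||Q) = Σ P(i) log₂(P(i)/Q(i))
  i=0: (1/4) × log₂((1/4)/(1/4)) = (1/4) × log₂(1) = 0.0000
  i=1: (3/4) × log₂((3/4)/(3/4)) = (3/4) × log₂(1) = 0.0000
D(P||Q) = 0.0000 + 0.0000
  = 0.0000 bits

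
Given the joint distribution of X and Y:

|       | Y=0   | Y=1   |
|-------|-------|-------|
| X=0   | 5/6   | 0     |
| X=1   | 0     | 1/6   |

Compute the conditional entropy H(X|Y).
Marginal P(Y) (column sums):
  P(Y=0) = 5/6 + 0 = 5/6
  P(Y=1) = 0 + 1/6 = 1/6

H(X|Y) = -Σ P(X,Y)·log₂ P(X|Y), where P(X|Y) = P(X,Y) / P(Y)
  (cells with P(X,Y) = 0 contribute 0)
  (X=0,Y=0): P(X|Y) = (5/6)/(5/6) = 1;  -(5/6)·log₂(1) = 0.0000
  (X=1,Y=1): P(X|Y) = (1/6)/(1/6) = 1;  -(1/6)·log₂(1) = 0.0000
H(X|Y) = 0.0000 + 0.0000
  = 0.0000 bits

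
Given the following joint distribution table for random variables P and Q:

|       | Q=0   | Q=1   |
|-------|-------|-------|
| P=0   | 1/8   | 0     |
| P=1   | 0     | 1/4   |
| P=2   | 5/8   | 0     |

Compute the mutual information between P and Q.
Marginal P(P) (row sums):
  P(P=0) = 1/8 + 0 = 1/8
  P(P=1) = 0 + 1/4 = 1/4
  P(P=2) = 5/8 + 0 = 5/8
Marginal P(Q) (column sums):
  P(Q=0) = 1/8 + 0 + 5/8 = 3/4
  P(Q=1) = 0 + 1/4 + 0 = 1/4

H(P) = -[(1/8)·log₂(1/8) + (1/4)·log₂(1/4) + (5/8)·log₂(5/8)]
  = 0.3750 + 0.5000 + 0.4238
  = 1.2988 bits
H(Q) = -[(3/4)·log₂(3/4) + (1/4)·log₂(1/4)]
  = 0.3113 + 0.5000
  = 0.8113 bits
H(P,Q) = -[(1/8)·log₂(1/8) + (1/4)·log₂(1/4) + (5/8)·log₂(5/8)]
  = 0.3750 + 0.5000 + 0.4238
  = 1.2988 bits

I(P;Q) = H(P) + H(Q) - H(P,Q)
  = 1.2988 + 0.8113 - 1.2988
  = 0.8113 bits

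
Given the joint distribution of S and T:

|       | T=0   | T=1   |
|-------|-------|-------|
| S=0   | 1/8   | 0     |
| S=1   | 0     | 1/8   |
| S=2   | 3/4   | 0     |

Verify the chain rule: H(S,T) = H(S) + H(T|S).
Left side:
H(S,T) = -[(1/8)·log₂(1/8) + (1/8)·log₂(1/8) + (3/4)·log₂(3/4)]
  = 0.3750 + 0.3750 + 0.3113
  = 1.0613 bits

Right side:
Marginal P(S) (row sums):
  P(S=0) = 1/8 + 0 = 1/8
  P(S=1) = 0 + 1/8 = 1/8
  P(S=2) = 3/4 + 0 = 3/4
H(S) = -[(1/8)·log₂(1/8) + (1/8)·log₂(1/8) + (3/4)·log₂(3/4)]
  = 0.3750 + 0.3750 + 0.3113
  = 1.0613 bits
H(T|S) = -Σ P(S,T)·log₂ P(T|S), where P(T|S) = P(S,T) / P(S)
  (cells with P(S,T) = 0 contribute 0)
  (S=0,T=0): P(T|S) = (1/8)/(1/8) = 1;  -(1/8)·log₂(1) = 0.0000
  (S=1,T=1): P(T|S) = (1/8)/(1/8) = 1;  -(1/8)·log₂(1) = 0.0000
  (S=2,T=0): P(T|S) = (3/4)/(3/4) = 1;  -(3/4)·log₂(1) = 0.0000
H(T|S) = 0.0000 + 0.0000 + 0.0000
  = 0.0000 bits
H(S) + H(T|S) = 1.0613 + 0.0000 = 1.0613 bits

Both sides equal 1.0613 bits, so the chain rule holds ✓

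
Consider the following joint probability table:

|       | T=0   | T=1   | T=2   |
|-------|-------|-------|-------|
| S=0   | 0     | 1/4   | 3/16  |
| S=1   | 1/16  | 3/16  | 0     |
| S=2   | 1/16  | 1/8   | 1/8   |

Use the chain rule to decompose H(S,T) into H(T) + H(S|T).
By the chain rule: H(S,T) = H(T) + H(S|T)

Marginal P(T) (column sums):
  P(T=0) = 0 + 1/16 + 1/16 = 1/8
  P(T=1) = 1/4 + 3/16 + 1/8 = 9/16
  P(T=2) = 3/16 + 0 + 1/8 = 5/16
H(T) = -[(1/8)·log₂(1/8) + (9/16)·log₂(9/16) + (5/16)·log₂(5/16)]
  = 0.3750 + 0.4669 + 0.5244
  = 1.3663 bits
H(S|T) = -Σ P(S,T)·log₂ P(S|T), where P(S|T) = P(S,T) / P(T)
  (cells with P(S,T) = 0 contribute 0)
  (S=0,T=1): P(S|T) = (1/4)/(9/16) = 4/9;  -(1/4)·log₂(4/9) = 0.2925
  (S=0,T=2): P(S|T) = (3/16)/(5/16) = 3/5;  -(3/16)·log₂(3/5) = 0.1382
  (S=1,T=0): P(S|T) = (1/16)/(1/8) = 1/2;  -(1/16)·log₂(1/2) = 0.0625
  (S=1,T=1): P(S|T) = (3/16)/(9/16) = 1/3;  -(3/16)·log₂(1/3) = 0.2972
  (S=2,T=0): P(S|T) = (1/16)/(1/8) = 1/2;  -(1/16)·log₂(1/2) = 0.0625
  (S=2,T=1): P(S|T) = (1/8)/(9/16) = 2/9;  -(1/8)·log₂(2/9) = 0.2712
  (S=2,T=2): P(S|T) = (1/8)/(5/16) = 2/5;  -(1/8)·log₂(2/5) = 0.1652
H(S|T) = 0.2925 + 0.1382 + 0.0625 + 0.2972 + 0.0625 + 0.2712 + 0.1652
  = 1.2893 bits

H(S,T) = H(T) + H(S|T) = 1.3663 + 1.2893 = 2.6556 bits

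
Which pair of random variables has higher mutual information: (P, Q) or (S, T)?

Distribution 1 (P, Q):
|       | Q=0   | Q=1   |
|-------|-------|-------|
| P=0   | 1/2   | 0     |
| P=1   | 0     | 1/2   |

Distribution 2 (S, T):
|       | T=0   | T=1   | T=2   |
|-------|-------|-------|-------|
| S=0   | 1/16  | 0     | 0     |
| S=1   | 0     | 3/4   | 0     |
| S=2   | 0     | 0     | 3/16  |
Distribution 1 (P, Q):
Marginal P(P) (row sums):
  P(P=0) = 1/2 + 0 = 1/2
  P(P=1) = 0 + 1/2 = 1/2
Marginal P(Q) (column sums):
  P(Q=0) = 1/2 + 0 = 1/2
  P(Q=1) = 0 + 1/2 = 1/2

H(P) = -[(1/2)·log₂(1/2) + (1/2)·log₂(1/2)]
  = 0.5000 + 0.5000
  = 1.0000 bits
H(Q) = -[(1/2)·log₂(1/2) + (1/2)·log₂(1/2)]
  = 0.5000 + 0.5000
  = 1.0000 bits
H(P,Q) = -[(1/2)·log₂(1/2) + (1/2)·log₂(1/2)]
  = 0.5000 + 0.5000
  = 1.0000 bits

I(P;Q) = H(P) + H(Q) - H(P,Q)
  = 1.0000 + 1.0000 - 1.0000
  = 1.0000 bits

Distribution 2 (S, T):
Marginal P(S) (row sums):
  P(S=0) = 1/16 + 0 + 0 = 1/16
  P(S=1) = 0 + 3/4 + 0 = 3/4
  P(S=2) = 0 + 0 + 3/16 = 3/16
Marginal P(T) (column sums):
  P(T=0) = 1/16 + 0 + 0 = 1/16
  P(T=1) = 0 + 3/4 + 0 = 3/4
  P(T=2) = 0 + 0 + 3/16 = 3/16

H(S) = -[(1/16)·log₂(1/16) + (3/4)·log₂(3/4) + (3/16)·log₂(3/16)]
  = 0.2500 + 0.3113 + 0.4528
  = 1.0141 bits
H(T) = -[(1/16)·log₂(1/16) + (3/4)·log₂(3/4) + (3/16)·log₂(3/16)]
  = 0.2500 + 0.3113 + 0.4528
  = 1.0141 bits
H(S,T) = -[(1/16)·log₂(1/16) + (3/4)·log₂(3/4) + (3/16)·log₂(3/16)]
  = 0.2500 + 0.3113 + 0.4528
  = 1.0141 bits

I(S;T) = H(S) + H(T) - H(S,T)
  = 1.0141 + 1.0141 - 1.0141
  = 1.0141 bits

I(S;T) = 1.0141 bits > I(P;Q) = 1.0000 bits, so (S, T) has the higher mutual information (stronger dependence).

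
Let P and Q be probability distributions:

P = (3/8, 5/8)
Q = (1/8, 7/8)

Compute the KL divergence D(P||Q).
D(P||Q) = Σ P(i) log₂(P(i)/Q(i))
  i=0: (3/8) × log₂((3/8)/(1/8)) = (3/8) × log₂(3) = 0.5944
  i=1: (5/8) × log₂((5/8)/(7/8)) = (5/8) × log₂(5/7) = -0.3034
D(P||Q) = 0.5944 - 0.3034
  = 0.2910 bits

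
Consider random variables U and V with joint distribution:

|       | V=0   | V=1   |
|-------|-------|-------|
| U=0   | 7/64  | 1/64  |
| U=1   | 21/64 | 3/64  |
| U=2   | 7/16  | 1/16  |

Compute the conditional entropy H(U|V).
Marginal P(V) (column sums):
  P(V=0) = 7/64 + 21/64 + 7/16 = 7/8
  P(V=1) = 1/64 + 3/64 + 1/16 = 1/8

H(U|V) = -Σ P(U,V)·log₂ P(U|V), where P(U|V) = P(U,V) / P(V)
  (U=0,V=0): P(U|V) = (7/64)/(7/8) = 1/8;  -(7/64)·log₂(1/8) = 0.3281
  (U=0,V=1): P(U|V) = (1/64)/(1/8) = 1/8;  -(1/64)·log₂(1/8) = 0.0469
  (U=1,V=0): P(U|V) = (21/64)/(7/8) = 3/8;  -(21/64)·log₂(3/8) = 0.4643
  (U=1,V=1): P(U|V) = (3/64)/(1/8) = 3/8;  -(3/64)·log₂(3/8) = 0.0663
  (U=2,V=0): P(U|V) = (7/16)/(7/8) = 1/2;  -(7/16)·log₂(1/2) = 0.4375
  (U=2,V=1): P(U|V) = (1/16)/(1/8) = 1/2;  -(1/16)·log₂(1/2) = 0.0625
H(U|V) = 0.3281 + 0.0469 + 0.4643 + 0.0663 + 0.4375 + 0.0625
  = 1.4056 bits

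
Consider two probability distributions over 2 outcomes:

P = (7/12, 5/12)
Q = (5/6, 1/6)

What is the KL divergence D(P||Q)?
D(P||Q) = Σ P(i) log₂(P(i)/Q(i))
  i=0: (7/12) × log₂((7/12)/(5/6)) = (7/12) × log₂(7/10) = -0.3002
  i=1: (5/12) × log₂((5/12)/(1/6)) = (5/12) × log₂(5/2) = 0.5508
D(P||Q) = -0.3002 + 0.5508
  = 0.2506 bits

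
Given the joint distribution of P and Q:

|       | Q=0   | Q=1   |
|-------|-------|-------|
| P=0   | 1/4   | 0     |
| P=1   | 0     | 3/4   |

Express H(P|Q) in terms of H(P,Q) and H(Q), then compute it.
H(P|Q) = H(P,Q) - H(Q)

Marginal P(Q) (column sums):
  P(Q=0) = 1/4 + 0 = 1/4
  P(Q=1) = 0 + 3/4 = 3/4

H(P,Q) = -[(1/4)·log₂(1/4) + (3/4)·log₂(3/4)]
  = 0.5000 + 0.3113
  = 0.8113 bits
H(Q) = -[(1/4)·log₂(1/4) + (3/4)·log₂(3/4)]
  = 0.5000 + 0.3113
  = 0.8113 bits

H(P|Q) = 0.8113 - 0.8113 = 0.0000 bits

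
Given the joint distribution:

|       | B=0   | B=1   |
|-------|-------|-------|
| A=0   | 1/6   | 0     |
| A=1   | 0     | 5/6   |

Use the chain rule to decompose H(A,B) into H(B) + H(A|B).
By the chain rule: H(A,B) = H(B) + H(A|B)

Marginal P(B) (column sums):
  P(B=0) = 1/6 + 0 = 1/6
  P(B=1) = 0 + 5/6 = 5/6
H(B) = -[(1/6)·log₂(1/6) + (5/6)·log₂(5/6)]
  = 0.4308 + 0.2192
  = 0.6500 bits
H(A|B) = -Σ P(A,B)·log₂ P(A|B), where P(A|B) = P(A,B) / P(B)
  (cells with P(A,B) = 0 contribute 0)
  (A=0,B=0): P(A|B) = (1/6)/(1/6) = 1;  -(1/6)·log₂(1) = 0.0000
  (A=1,B=1): P(A|B) = (5/6)/(5/6) = 1;  -(5/6)·log₂(1) = 0.0000
H(A|B) = 0.0000 + 0.0000
  = 0.0000 bits

H(A,B) = H(B) + H(A|B) = 0.6500 + 0.0000 = 0.6500 bits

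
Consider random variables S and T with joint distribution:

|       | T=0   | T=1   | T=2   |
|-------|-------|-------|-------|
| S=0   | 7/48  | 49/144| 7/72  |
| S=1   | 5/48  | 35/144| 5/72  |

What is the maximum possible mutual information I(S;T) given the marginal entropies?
The upper bound on mutual information is I(S;T) ≤ min(H(S), H(T)).

Marginal P(S) (row sums):
  P(S=0) = 7/48 + 49/144 + 7/72 = 7/12
  P(S=1) = 5/48 + 35/144 + 5/72 = 5/12
Marginal P(T) (column sums):
  P(T=0) = 7/48 + 5/48 = 1/4
  P(T=1) = 49/144 + 35/144 = 7/12
  P(T=2) = 7/72 + 5/72 = 1/6

H(S) = -[(7/12)·log₂(7/12) + (5/12)·log₂(5/12)]
  = 0.4536 + 0.5263
  = 0.9799 bits
H(T) = -[(1/4)·log₂(1/4) + (7/12)·log₂(7/12) + (1/6)·log₂(1/6)]
  = 0.5000 + 0.4536 + 0.4308
  = 1.3844 bits

Maximum possible I(S;T) = min(0.9799, 1.3844) = 0.9799 bits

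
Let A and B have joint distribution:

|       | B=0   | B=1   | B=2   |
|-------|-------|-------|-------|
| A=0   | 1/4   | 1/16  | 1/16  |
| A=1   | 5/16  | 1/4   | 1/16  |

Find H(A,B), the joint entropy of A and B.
H(A,B) = -Σ P(A,B) log₂ P(A,B), summed over the non-zero cells:
H(A,B) = -[(1/4)·log₂(1/4) + (1/16)·log₂(1/16) + (1/16)·log₂(1/16) + (5/16)·log₂(5/16) + (1/4)·log₂(1/4) + (1/16)·log₂(1/16)]
  = 0.5000 + 0.2500 + 0.2500 + 0.5244 + 0.5000 + 0.2500
  = 2.2744 bits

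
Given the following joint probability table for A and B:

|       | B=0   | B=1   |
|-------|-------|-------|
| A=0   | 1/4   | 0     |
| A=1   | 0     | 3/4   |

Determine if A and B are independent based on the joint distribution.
Marginal P(A) (row sums):
  P(A=0) = 1/4 + 0 = 1/4
  P(A=1) = 0 + 3/4 = 3/4
Marginal P(B) (column sums):
  P(B=0) = 1/4 + 0 = 1/4
  P(B=1) = 0 + 3/4 = 3/4

A and B are independent iff P(A=i,B=j) = P(A=i)·P(B=j) for every cell.
  P(A=0)·P(B=0) = 1/4 × 1/4 = 1/16, but P(A=0,B=0) = 1/4 ✗

No, A and B are not independent. Quantitatively, I(A;B) > 0:

H(A) = -[(1/4)·log₂(1/4) + (3/4)·log₂(3/4)]
  = 0.5000 + 0.3113
  = 0.8113 bits
H(B) = -[(1/4)·log₂(1/4) + (3/4)·log₂(3/4)]
  = 0.5000 + 0.3113
  = 0.8113 bits
H(A,B) = -[(1/4)·log₂(1/4) + (3/4)·log₂(3/4)]
  = 0.5000 + 0.3113
  = 0.8113 bits
I(A;B) = H(A) + H(B) - H(A,B) = 0.8113 + 0.8113 - 0.8113 = 0.8113 bits > 0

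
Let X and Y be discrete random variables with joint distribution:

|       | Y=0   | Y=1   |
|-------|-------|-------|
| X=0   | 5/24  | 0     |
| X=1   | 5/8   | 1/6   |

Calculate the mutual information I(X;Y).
Marginal P(X) (row sums):
  P(X=0) = 5/24 + 0 = 5/24
  P(X=1) = 5/8 + 1/6 = 19/24
Marginal P(Y) (column sums):
  P(Y=0) = 5/24 + 5/8 = 5/6
  P(Y=1) = 0 + 1/6 = 1/6

H(X) = -[(5/24)·log₂(5/24) + (19/24)·log₂(19/24)]
  = 0.4715 + 0.2668
  = 0.7383 bits
H(Y) = -[(5/6)·log₂(5/6) + (1/6)·log₂(1/6)]
  = 0.2192 + 0.4308
  = 0.6500 bits
H(X,Y) = -[(5/24)·log₂(5/24) + (5/8)·log₂(5/8) + (1/6)·log₂(1/6)]
  = 0.4715 + 0.4238 + 0.4308
  = 1.3261 bits

I(X;Y) = H(X) + H(Y) - H(X,Y)
  = 0.7383 + 0.6500 - 1.3261
  = 0.0622 bits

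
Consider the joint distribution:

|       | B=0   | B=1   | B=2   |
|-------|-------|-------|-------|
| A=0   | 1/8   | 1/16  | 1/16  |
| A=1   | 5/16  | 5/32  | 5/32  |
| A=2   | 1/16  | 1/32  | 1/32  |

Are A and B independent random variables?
Marginal P(A) (row sums):
  P(A=0) = 1/8 + 1/16 + 1/16 = 1/4
  P(A=1) = 5/16 + 5/32 + 5/32 = 5/8
  P(A=2) = 1/16 + 1/32 + 1/32 = 1/8
Marginal P(B) (column sums):
  P(B=0) = 1/8 + 5/16 + 1/16 = 1/2
  P(B=1) = 1/16 + 5/32 + 1/32 = 1/4
  P(B=2) = 1/16 + 5/32 + 1/32 = 1/4

A and B are independent iff P(A=i,B=j) = P(A=i)·P(B=j) for every cell.
  P(A=0)·P(B=0) = 1/4 × 1/2 = 1/8 = P(A=0,B=0) ✓
  P(A=0)·P(B=1) = 1/4 × 1/4 = 1/16 = P(A=0,B=1) ✓
  P(A=0)·P(B=2) = 1/4 × 1/4 = 1/16 = P(A=0,B=2) ✓
  P(A=1)·P(B=0) = 5/8 × 1/2 = 5/16 = P(A=1,B=0) ✓
  P(A=1)·P(B=1) = 5/8 × 1/4 = 5/32 = P(A=1,B=1) ✓
  P(A=1)·P(B=2) = 5/8 × 1/4 = 5/32 = P(A=1,B=2) ✓
  P(A=2)·P(B=0) = 1/8 × 1/2 = 1/16 = P(A=2,B=0) ✓
  P(A=2)·P(B=1) = 1/8 × 1/4 = 1/32 = P(A=2,B=1) ✓
  P(A=2)·P(B=2) = 1/8 × 1/4 = 1/32 = P(A=2,B=2) ✓

Yes, A and B are independent: every cell factors, so I(A;B) = 0 bits.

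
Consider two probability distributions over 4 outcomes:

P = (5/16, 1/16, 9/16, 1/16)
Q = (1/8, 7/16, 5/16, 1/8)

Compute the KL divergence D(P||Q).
D(P||Q) = Σ P(i) log₂(P(i)/Q(i))
  i=0: (5/16) × log₂((5/16)/(1/8)) = (5/16) × log₂(5/2) = 0.4131
  i=1: (1/16) × log₂((1/16)/(7/16)) = (1/16) × log₂(1/7) = -0.1755
  i=2: (9/16) × log₂((9/16)/(5/16)) = (9/16) × log₂(9/5) = 0.4770
  i=3: (1/16) × log₂((1/16)/(1/8)) = (1/16) × log₂(1/2) = -0.0625
D(P||Q) = 0.4131 - 0.1755 + 0.4770 - 0.0625
  = 0.6521 bits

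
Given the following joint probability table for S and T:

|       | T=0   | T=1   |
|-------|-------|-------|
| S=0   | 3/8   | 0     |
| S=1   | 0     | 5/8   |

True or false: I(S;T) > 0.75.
Marginal P(S) (row sums):
  P(S=0) = 3/8 + 0 = 3/8
  P(S=1) = 0 + 5/8 = 5/8
Marginal P(T) (column sums):
  P(T=0) = 3/8 + 0 = 3/8
  P(T=1) = 0 + 5/8 = 5/8

H(S) = -[(3/8)·log₂(3/8) + (5/8)·log₂(5/8)]
  = 0.5306 + 0.4238
  = 0.9544 bits
H(T) = -[(3/8)·log₂(3/8) + (5/8)·log₂(5/8)]
  = 0.5306 + 0.4238
  = 0.9544 bits
H(S,T) = -[(3/8)·log₂(3/8) + (5/8)·log₂(5/8)]
  = 0.5306 + 0.4238
  = 0.9544 bits

I(S;T) = H(S) + H(T) - H(S,T)
  = 0.9544 + 0.9544 - 0.9544
  = 0.9544 bits

True. I(S;T) = 0.9544 bits, which is > 0.75 bits.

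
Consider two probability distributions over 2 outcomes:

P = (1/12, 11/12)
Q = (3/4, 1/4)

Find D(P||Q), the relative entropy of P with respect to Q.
D(P||Q) = Σ P(i) log₂(P(i)/Q(i))
  i=0: (1/12) × log₂((1/12)/(3/4)) = (1/12) × log₂(1/9) = -0.2642
  i=1: (11/12) × log₂((11/12)/(1/4)) = (11/12) × log₂(11/3) = 1.7183
D(P||Q) = -0.2642 + 1.7183
  = 1.4541 bits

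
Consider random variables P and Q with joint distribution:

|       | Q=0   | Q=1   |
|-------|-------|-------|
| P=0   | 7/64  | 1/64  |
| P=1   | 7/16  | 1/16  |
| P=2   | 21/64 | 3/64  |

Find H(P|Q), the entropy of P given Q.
Marginal P(Q) (column sums):
  P(Q=0) = 7/64 + 7/16 + 21/64 = 7/8
  P(Q=1) = 1/64 + 1/16 + 3/64 = 1/8

H(P|Q) = -Σ P(P,Q)·log₂ P(P|Q), where P(P|Q) = P(P,Q) / P(Q)
  (P=0,Q=0): P(P|Q) = (7/64)/(7/8) = 1/8;  -(7/64)·log₂(1/8) = 0.3281
  (P=0,Q=1): P(P|Q) = (1/64)/(1/8) = 1/8;  -(1/64)·log₂(1/8) = 0.0469
  (P=1,Q=0): P(P|Q) = (7/16)/(7/8) = 1/2;  -(7/16)·log₂(1/2) = 0.4375
  (P=1,Q=1): P(P|Q) = (1/16)/(1/8) = 1/2;  -(1/16)·log₂(1/2) = 0.0625
  (P=2,Q=0): P(P|Q) = (21/64)/(7/8) = 3/8;  -(21/64)·log₂(3/8) = 0.4643
  (P=2,Q=1): P(P|Q) = (3/64)/(1/8) = 3/8;  -(3/64)·log₂(3/8) = 0.0663
H(P|Q) = 0.3281 + 0.0469 + 0.4375 + 0.0625 + 0.4643 + 0.0663
  = 1.4056 bits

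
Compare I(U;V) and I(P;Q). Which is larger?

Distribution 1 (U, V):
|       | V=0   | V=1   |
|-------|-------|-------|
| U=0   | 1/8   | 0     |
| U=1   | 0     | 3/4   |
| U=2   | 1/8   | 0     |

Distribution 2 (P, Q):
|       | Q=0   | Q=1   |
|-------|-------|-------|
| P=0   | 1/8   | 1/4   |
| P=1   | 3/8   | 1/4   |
Distribution 1 (U, V):
Marginal P(U) (row sums):
  P(U=0) = 1/8 + 0 = 1/8
  P(U=1) = 0 + 3/4 = 3/4
  P(U=2) = 1/8 + 0 = 1/8
Marginal P(V) (column sums):
  P(V=0) = 1/8 + 0 + 1/8 = 1/4
  P(V=1) = 0 + 3/4 + 0 = 3/4

H(U) = -[(1/8)·log₂(1/8) + (3/4)·log₂(3/4) + (1/8)·log₂(1/8)]
  = 0.3750 + 0.3113 + 0.3750
  = 1.0613 bits
H(V) = -[(1/4)·log₂(1/4) + (3/4)·log₂(3/4)]
  = 0.5000 + 0.3113
  = 0.8113 bits
H(U,V) = -[(1/8)·log₂(1/8) + (3/4)·log₂(3/4) + (1/8)·log₂(1/8)]
  = 0.3750 + 0.3113 + 0.3750
  = 1.0613 bits

I(U;V) = H(U) + H(V) - H(U,V)
  = 1.0613 + 0.8113 - 1.0613
  = 0.8113 bits

Distribution 2 (P, Q):
Marginal P(P) (row sums):
  P(P=0) = 1/8 + 1/4 = 3/8
  P(P=1) = 3/8 + 1/4 = 5/8
Marginal P(Q) (column sums):
  P(Q=0) = 1/8 + 3/8 = 1/2
  P(Q=1) = 1/4 + 1/4 = 1/2

H(P) = -[(3/8)·log₂(3/8) + (5/8)·log₂(5/8)]
  = 0.5306 + 0.4238
  = 0.9544 bits
H(Q) = -[(1/2)·log₂(1/2) + (1/2)·log₂(1/2)]
  = 0.5000 + 0.5000
  = 1.0000 bits
H(P,Q) = -[(1/8)·log₂(1/8) + (1/4)·log₂(1/4) + (3/8)·log₂(3/8) + (1/4)·log₂(1/4)]
  = 0.3750 + 0.5000 + 0.5306 + 0.5000
  = 1.9056 bits

I(P;Q) = H(P) + H(Q) - H(P,Q)
  = 0.9544 + 1.0000 - 1.9056
  = 0.0488 bits

I(U;V) = 0.8113 bits > I(P;Q) = 0.0488 bits, so (U, V) has the higher mutual information (stronger dependence).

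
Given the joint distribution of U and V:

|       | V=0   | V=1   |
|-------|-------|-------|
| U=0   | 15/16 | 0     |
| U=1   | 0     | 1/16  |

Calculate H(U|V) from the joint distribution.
Marginal P(V) (column sums):
  P(V=0) = 15/16 + 0 = 15/16
  P(V=1) = 0 + 1/16 = 1/16

H(U|V) = -Σ P(U,V)·log₂ P(U|V), where P(U|V) = P(U,V) / P(V)
  (cells with P(U,V) = 0 contribute 0)
  (U=0,V=0): P(U|V) = (15/16)/(15/16) = 1;  -(15/16)·log₂(1) = 0.0000
  (U=1,V=1): P(U|V) = (1/16)/(1/16) = 1;  -(1/16)·log₂(1) = 0.0000
H(U|V) = 0.0000 + 0.0000
  = 0.0000 bits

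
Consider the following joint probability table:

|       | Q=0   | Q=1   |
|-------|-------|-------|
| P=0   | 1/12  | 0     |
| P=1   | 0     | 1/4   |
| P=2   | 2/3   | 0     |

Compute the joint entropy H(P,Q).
H(P,Q) = -Σ P(P,Q) log₂ P(P,Q), summed over the non-zero cells:
H(P,Q) = -[(1/12)·log₂(1/12) + (1/4)·log₂(1/4) + (2/3)·log₂(2/3)]
  = 0.2987 + 0.5000 + 0.3900
  = 1.1887 bits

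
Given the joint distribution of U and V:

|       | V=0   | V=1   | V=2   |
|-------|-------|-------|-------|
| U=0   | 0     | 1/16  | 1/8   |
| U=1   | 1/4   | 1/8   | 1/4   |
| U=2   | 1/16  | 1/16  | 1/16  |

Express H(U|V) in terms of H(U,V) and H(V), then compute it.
H(U|V) = H(U,V) - H(V)

Marginal P(V) (column sums):
  P(V=0) = 0 + 1/4 + 1/16 = 5/16
  P(V=1) = 1/16 + 1/8 + 1/16 = 1/4
  P(V=2) = 1/8 + 1/4 + 1/16 = 7/16

H(U,V) = -[(1/16)·log₂(1/16) + (1/8)·log₂(1/8) + (1/4)·log₂(1/4) + (1/8)·log₂(1/8) + (1/4)·log₂(1/4) + (1/16)·log₂(1/16) + (1/16)·log₂(1/16) + (1/16)·log₂(1/16)]
  = 0.2500 + 0.3750 + 0.5000 + 0.3750 + 0.5000 + 0.2500 + 0.2500 + 0.2500
  = 2.7500 bits
H(V) = -[(5/16)·log₂(5/16) + (1/4)·log₂(1/4) + (7/16)·log₂(7/16)]
  = 0.5244 + 0.5000 + 0.5218
  = 1.5462 bits

H(U|V) = 2.7500 - 1.5462 = 1.2038 bits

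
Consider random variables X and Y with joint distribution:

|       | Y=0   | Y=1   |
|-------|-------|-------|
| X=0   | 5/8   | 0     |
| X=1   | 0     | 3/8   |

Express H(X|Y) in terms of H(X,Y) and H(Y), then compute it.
H(X|Y) = H(X,Y) - H(Y)

Marginal P(Y) (column sums):
  P(Y=0) = 5/8 + 0 = 5/8
  P(Y=1) = 0 + 3/8 = 3/8

H(X,Y) = -[(5/8)·log₂(5/8) + (3/8)·log₂(3/8)]
  = 0.4238 + 0.5306
  = 0.9544 bits
H(Y) = -[(5/8)·log₂(5/8) + (3/8)·log₂(3/8)]
  = 0.4238 + 0.5306
  = 0.9544 bits

H(X|Y) = 0.9544 - 0.9544 = 0.0000 bits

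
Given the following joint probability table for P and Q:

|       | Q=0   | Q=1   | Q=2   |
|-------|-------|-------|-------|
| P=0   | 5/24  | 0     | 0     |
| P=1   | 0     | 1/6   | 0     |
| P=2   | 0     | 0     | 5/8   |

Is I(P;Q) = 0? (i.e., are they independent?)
Marginal P(P) (row sums):
  P(P=0) = 5/24 + 0 + 0 = 5/24
  P(P=1) = 0 + 1/6 + 0 = 1/6
  P(P=2) = 0 + 0 + 5/8 = 5/8
Marginal P(Q) (column sums):
  P(Q=0) = 5/24 + 0 + 0 = 5/24
  P(Q=1) = 0 + 1/6 + 0 = 1/6
  P(Q=2) = 0 + 0 + 5/8 = 5/8

P and Q are independent iff P(P=i,Q=j) = P(P=i)·P(Q=j) for every cell.
  P(P=0)·P(Q=0) = 5/24 × 5/24 = 25/576, but P(P=0,Q=0) = 5/24 ✗

No, P and Q are not independent. Quantitatively, I(P;Q) > 0:

H(P) = -[(5/24)·log₂(5/24) + (1/6)·log₂(1/6) + (5/8)·log₂(5/8)]
  = 0.4715 + 0.4308 + 0.4238
  = 1.3261 bits
H(Q) = -[(5/24)·log₂(5/24) + (1/6)·log₂(1/6) + (5/8)·log₂(5/8)]
  = 0.4715 + 0.4308 + 0.4238
  = 1.3261 bits
H(P,Q) = -[(5/24)·log₂(5/24) + (1/6)·log₂(1/6) + (5/8)·log₂(5/8)]
  = 0.4715 + 0.4308 + 0.4238
  = 1.3261 bits
I(P;Q) = H(P) + H(Q) - H(P,Q) = 1.3261 + 1.3261 - 1.3261 = 1.3261 bits > 0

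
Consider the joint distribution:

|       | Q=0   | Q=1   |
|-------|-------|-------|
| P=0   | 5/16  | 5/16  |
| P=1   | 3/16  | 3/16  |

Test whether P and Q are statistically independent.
Marginal P(P) (row sums):
  P(P=0) = 5/16 + 5/16 = 5/8
  P(P=1) = 3/16 + 3/16 = 3/8
Marginal P(Q) (column sums):
  P(Q=0) = 5/16 + 3/16 = 1/2
  P(Q=1) = 5/16 + 3/16 = 1/2

P and Q are independent iff P(P=i,Q=j) = P(P=i)·P(Q=j) for every cell.
  P(P=0)·P(Q=0) = 5/8 × 1/2 = 5/16 = P(P=0,Q=0) ✓
  P(P=0)·P(Q=1) = 5/8 × 1/2 = 5/16 = P(P=0,Q=1) ✓
  P(P=1)·P(Q=0) = 3/8 × 1/2 = 3/16 = P(P=1,Q=0) ✓
  P(P=1)·P(Q=1) = 3/8 × 1/2 = 3/16 = P(P=1,Q=1) ✓

Yes, P and Q are independent: every cell factors, so I(P;Q) = 0 bits.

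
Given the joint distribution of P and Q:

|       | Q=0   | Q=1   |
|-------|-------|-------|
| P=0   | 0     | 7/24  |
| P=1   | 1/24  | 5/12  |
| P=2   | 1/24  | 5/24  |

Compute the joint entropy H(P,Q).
H(P,Q) = -Σ P(P,Q) log₂ P(P,Q), summed over the non-zero cells:
H(P,Q) = -[(7/24)·log₂(7/24) + (1/24)·log₂(1/24) + (5/12)·log₂(5/12) + (1/24)·log₂(1/24) + (5/24)·log₂(5/24)]
  = 0.5185 + 0.1910 + 0.5263 + 0.1910 + 0.4715
  = 1.8983 bits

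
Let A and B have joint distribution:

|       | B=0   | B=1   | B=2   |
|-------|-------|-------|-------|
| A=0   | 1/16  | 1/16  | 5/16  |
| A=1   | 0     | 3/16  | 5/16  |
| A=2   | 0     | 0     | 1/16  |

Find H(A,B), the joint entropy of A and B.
H(A,B) = -Σ P(A,B) log₂ P(A,B), summed over the non-zero cells:
H(A,B) = -[(1/16)·log₂(1/16) + (1/16)·log₂(1/16) + (5/16)·log₂(5/16) + (3/16)·log₂(3/16) + (5/16)·log₂(5/16) + (1/16)·log₂(1/16)]
  = 0.2500 + 0.2500 + 0.5244 + 0.4528 + 0.5244 + 0.2500
  = 2.2516 bits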